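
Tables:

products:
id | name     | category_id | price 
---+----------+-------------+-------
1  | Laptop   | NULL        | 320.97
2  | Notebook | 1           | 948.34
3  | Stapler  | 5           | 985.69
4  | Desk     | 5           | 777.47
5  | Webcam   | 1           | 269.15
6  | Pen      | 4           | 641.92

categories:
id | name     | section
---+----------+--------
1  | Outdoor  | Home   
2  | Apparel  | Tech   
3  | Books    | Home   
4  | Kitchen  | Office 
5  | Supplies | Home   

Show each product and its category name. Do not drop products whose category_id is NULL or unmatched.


LEFT JOIN keeps every row from products (the left table); where category_id has no match in categories, the category columns become NULL. Walk through each product:
  - product 1 (Laptop): category_id=NULL, no match -> kept with NULL
  - product 2 (Notebook): category_id=1 -> matches Outdoor
  - product 3 (Stapler): category_id=5 -> matches Supplies
  - product 4 (Desk): category_id=5 -> matches Supplies
  - product 5 (Webcam): category_id=1 -> matches Outdoor
  - product 6 (Pen): category_id=4 -> matches Kitchen
All 6 rows appear; 1 has NULL category.

SQL:
SELECT a.name, b.name AS category
FROM products a
LEFT JOIN categories b ON a.category_id = b.id

Result:
name     | category
---------+---------
Laptop   | NULL    
Notebook | Outdoor 
Stapler  | Supplies
Desk     | Supplies
Webcam   | Outdoor 
Pen      | Kitchen 


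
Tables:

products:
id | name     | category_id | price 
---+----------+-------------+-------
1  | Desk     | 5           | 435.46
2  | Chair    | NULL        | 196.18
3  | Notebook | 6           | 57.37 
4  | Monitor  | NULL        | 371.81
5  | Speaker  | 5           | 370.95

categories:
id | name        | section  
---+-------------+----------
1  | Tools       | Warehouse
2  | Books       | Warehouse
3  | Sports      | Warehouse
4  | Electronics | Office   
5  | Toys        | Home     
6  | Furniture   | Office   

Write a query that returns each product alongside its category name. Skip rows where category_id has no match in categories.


INNER JOIN keeps only products rows whose category_id matches an id in categories. Walk through each product:
  - product 1 (Desk): category_id=5 -> matches Toys
  - product 2 (Chair): category_id=NULL, no match -> dropped
  - product 3 (Notebook): category_id=6 -> matches Furniture
  - product 4 (Monitor): category_id=NULL, no match -> dropped
  - product 5 (Speaker): category_id=5 -> matches Toys
So 2 of 5 rows are dropped.

SQL:
SELECT a.name, b.name AS category
FROM products a
INNER JOIN categories b ON a.category_id = b.id

Result:
name     | category 
---------+----------
Desk     | Toys     
Notebook | Furniture
Speaker  | Toys     


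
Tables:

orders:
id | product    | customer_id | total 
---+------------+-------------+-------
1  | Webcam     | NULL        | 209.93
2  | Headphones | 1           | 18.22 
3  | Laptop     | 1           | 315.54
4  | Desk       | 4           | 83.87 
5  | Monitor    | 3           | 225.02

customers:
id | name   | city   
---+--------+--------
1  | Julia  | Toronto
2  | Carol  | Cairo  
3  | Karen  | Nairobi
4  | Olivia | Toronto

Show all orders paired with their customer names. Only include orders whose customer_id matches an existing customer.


INNER JOIN keeps only orders rows whose customer_id matches an id in customers. Walk through each order:
  - order 1 (Webcam): customer_id=NULL, no match -> dropped
  - order 2 (Headphones): customer_id=1 -> matches Julia
  - order 3 (Laptop): customer_id=1 -> matches Julia
  - order 4 (Desk): customer_id=4 -> matches Olivia
  - order 5 (Monitor): customer_id=3 -> matches Karen
So 1 of 5 rows is dropped.

SQL:
SELECT a.product, b.name AS customer
FROM orders a
INNER JOIN customers b ON a.customer_id = b.id

Result:
product    | customer
-----------+---------
Headphones | Julia   
Laptop     | Julia   
Desk       | Olivia  
Monitor    | Karen   


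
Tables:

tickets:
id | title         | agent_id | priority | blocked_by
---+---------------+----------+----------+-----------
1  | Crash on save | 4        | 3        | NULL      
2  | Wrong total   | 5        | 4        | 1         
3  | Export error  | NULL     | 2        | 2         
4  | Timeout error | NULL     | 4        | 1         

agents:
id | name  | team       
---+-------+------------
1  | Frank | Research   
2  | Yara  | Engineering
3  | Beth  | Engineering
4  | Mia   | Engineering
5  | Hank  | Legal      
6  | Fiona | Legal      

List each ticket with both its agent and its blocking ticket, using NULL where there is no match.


Two LEFT JOINs from the same base table tickets: one to agents via agent_id, one to tickets itself via blocked_by. Both are LEFT so every ticket is preserved.
Match against agents:
  - ticket 1 (Crash on save): agent_id=4 -> matches Mia
  - ticket 2 (Wrong total): agent_id=5 -> matches Hank
  - ticket 3 (Export error): agent_id=NULL, no match -> kept with NULL
  - ticket 4 (Timeout error): agent_id=NULL, no match -> kept with NULL
Match against tickets (self):
  - ticket 1 (Crash on save): blocked_by=NULL -> NULL
  - ticket 2 (Wrong total): blocked_by=1 -> Crash on save
  - ticket 3 (Export error): blocked_by=2 -> Wrong total
  - ticket 4 (Timeout error): blocked_by=1 -> Crash on save

SQL:
SELECT a.title, b.name AS agent, c.title AS blocked_by
FROM tickets a
LEFT JOIN agents b ON a.agent_id = b.id
LEFT JOIN tickets c ON a.blocked_by = c.id

Result:
title         | agent | blocked_by   
--------------+-------+--------------
Crash on save | Mia   | NULL         
Wrong total   | Hank  | Crash on save
Export error  | NULL  | Wrong total  
Timeout error | NULL  | Crash on save


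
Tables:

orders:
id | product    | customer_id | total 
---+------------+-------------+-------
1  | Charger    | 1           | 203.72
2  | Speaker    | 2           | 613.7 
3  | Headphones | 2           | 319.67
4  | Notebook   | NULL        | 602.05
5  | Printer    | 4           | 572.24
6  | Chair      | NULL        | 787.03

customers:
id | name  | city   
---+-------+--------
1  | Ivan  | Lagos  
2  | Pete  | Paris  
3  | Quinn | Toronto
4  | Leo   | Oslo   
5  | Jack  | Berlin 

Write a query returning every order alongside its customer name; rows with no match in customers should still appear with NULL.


LEFT JOIN keeps every row from orders (the left table); where customer_id has no match in customers, the customer columns become NULL. Walk through each order:
  - order 1 (Charger): customer_id=1 -> matches Ivan
  - order 2 (Speaker): customer_id=2 -> matches Pete
  - order 3 (Headphones): customer_id=2 -> matches Pete
  - order 4 (Notebook): customer_id=NULL, no match -> kept with NULL
  - order 5 (Printer): customer_id=4 -> matches Leo
  - order 6 (Chair): customer_id=NULL, no match -> kept with NULL
All 6 rows appear; 2 have NULL customer.

SQL:
SELECT a.product, b.name AS customer
FROM orders a
LEFT JOIN customers b ON a.customer_id = b.id

Result:
product    | customer
-----------+---------
Charger    | Ivan    
Speaker    | Pete    
Headphones | Pete    
Notebook   | NULL    
Printer    | Leo     
Chair      | NULL    


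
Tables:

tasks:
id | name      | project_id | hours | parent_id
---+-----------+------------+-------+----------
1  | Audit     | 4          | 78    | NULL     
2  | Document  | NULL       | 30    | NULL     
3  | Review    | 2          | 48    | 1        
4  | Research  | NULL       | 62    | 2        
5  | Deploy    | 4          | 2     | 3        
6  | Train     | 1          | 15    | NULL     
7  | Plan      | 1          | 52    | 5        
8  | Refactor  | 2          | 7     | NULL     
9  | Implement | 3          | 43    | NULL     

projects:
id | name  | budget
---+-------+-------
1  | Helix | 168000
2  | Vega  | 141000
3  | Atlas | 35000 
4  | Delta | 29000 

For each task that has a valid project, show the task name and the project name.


INNER JOIN keeps only tasks rows whose project_id matches an id in projects. Walk through each task:
  - task 1 (Audit): project_id=4 -> matches Delta
  - task 2 (Document): project_id=NULL, no match -> dropped
  - task 3 (Review): project_id=2 -> matches Vega
  - task 4 (Research): project_id=NULL, no match -> dropped
  - task 5 (Deploy): project_id=4 -> matches Delta
  - task 6 (Train): project_id=1 -> matches Helix
  - task 7 (Plan): project_id=1 -> matches Helix
  - task 8 (Refactor): project_id=2 -> matches Vega
  - task 9 (Implement): project_id=3 -> matches Atlas
So 2 of 9 rows are dropped.

SQL:
SELECT a.name, b.name AS project
FROM tasks a
INNER JOIN projects b ON a.project_id = b.id

Result:
name      | project
----------+--------
Audit     | Delta  
Review    | Vega   
Deploy    | Delta  
Train     | Helix  
Plan      | Helix  
Refactor  | Vega   
Implement | Atlas  


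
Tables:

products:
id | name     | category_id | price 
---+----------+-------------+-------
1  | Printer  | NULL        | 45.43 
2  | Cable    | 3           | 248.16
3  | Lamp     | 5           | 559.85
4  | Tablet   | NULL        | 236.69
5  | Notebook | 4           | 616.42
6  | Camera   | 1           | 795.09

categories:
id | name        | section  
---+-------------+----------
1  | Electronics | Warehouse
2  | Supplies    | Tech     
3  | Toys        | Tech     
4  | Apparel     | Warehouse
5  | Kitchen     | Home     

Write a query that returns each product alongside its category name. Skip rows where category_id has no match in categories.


INNER JOIN keeps only products rows whose category_id matches an id in categories. Walk through each product:
  - product 1 (Printer): category_id=NULL, no match -> dropped
  - product 2 (Cable): category_id=3 -> matches Toys
  - product 3 (Lamp): category_id=5 -> matches Kitchen
  - product 4 (Tablet): category_id=NULL, no match -> dropped
  - product 5 (Notebook): category_id=4 -> matches Apparel
  - product 6 (Camera): category_id=1 -> matches Electronics
So 2 of 6 rows are dropped.

SQL:
SELECT a.name, b.name AS category
FROM products a
INNER JOIN categories b ON a.category_id = b.id

Result:
name     | category   
---------+------------
Cable    | Toys       
Lamp     | Kitchen    
Notebook | Apparel    
Camera   | Electronics


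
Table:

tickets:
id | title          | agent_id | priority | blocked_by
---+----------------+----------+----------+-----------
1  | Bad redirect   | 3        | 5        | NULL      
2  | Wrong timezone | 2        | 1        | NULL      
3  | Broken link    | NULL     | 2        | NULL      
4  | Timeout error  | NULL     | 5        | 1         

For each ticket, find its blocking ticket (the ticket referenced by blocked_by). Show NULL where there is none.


This is a self-join: tickets is joined to a second copy of itself, matching each row's blocked_by to another row's id. Use LEFT JOIN so rows with blocked_by=NULL are kept.
  - ticket 1 (Bad redirect): blocked_by=NULL -> NULL
  - ticket 2 (Wrong timezone): blocked_by=NULL -> NULL
  - ticket 3 (Broken link): blocked_by=NULL -> NULL
  - ticket 4 (Timeout error): blocked_by=1 -> Bad redirect

SQL:
SELECT a.title AS item, b.title AS blocked_by
FROM tickets a
LEFT JOIN tickets b ON a.blocked_by = b.id

Result:
item           | blocked_by  
---------------+-------------
Bad redirect   | NULL        
Wrong timezone | NULL        
Broken link    | NULL        
Timeout error  | Bad redirect


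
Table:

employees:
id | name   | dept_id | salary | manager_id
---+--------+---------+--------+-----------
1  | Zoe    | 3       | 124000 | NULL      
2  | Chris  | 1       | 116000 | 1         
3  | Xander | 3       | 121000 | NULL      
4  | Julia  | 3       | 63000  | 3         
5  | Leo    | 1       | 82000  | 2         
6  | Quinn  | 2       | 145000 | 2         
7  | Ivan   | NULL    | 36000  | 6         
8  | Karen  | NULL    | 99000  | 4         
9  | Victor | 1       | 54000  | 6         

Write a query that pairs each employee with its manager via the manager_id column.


This is a self-join: employees is joined to a second copy of itself, matching each row's manager_id to another row's id. Use LEFT JOIN so rows with manager_id=NULL are kept.
  - employee 1 (Zoe): manager_id=NULL -> NULL
  - employee 2 (Chris): manager_id=1 -> Zoe
  - employee 3 (Xander): manager_id=NULL -> NULL
  - employee 4 (Julia): manager_id=3 -> Xander
  - employee 5 (Leo): manager_id=2 -> Chris
  - employee 6 (Quinn): manager_id=2 -> Chris
  - employee 7 (Ivan): manager_id=6 -> Quinn
  - employee 8 (Karen): manager_id=4 -> Julia
  - employee 9 (Victor): manager_id=6 -> Quinn

SQL:
SELECT a.name AS item, b.name AS manager
FROM employees a
LEFT JOIN employees b ON a.manager_id = b.id

Result:
item   | manager
-------+--------
Zoe    | NULL   
Chris  | Zoe    
Xander | NULL   
Julia  | Xander 
Leo    | Chris  
Quinn  | Chris  
Ivan   | Quinn  
Karen  | Julia  
Victor | Quinn  


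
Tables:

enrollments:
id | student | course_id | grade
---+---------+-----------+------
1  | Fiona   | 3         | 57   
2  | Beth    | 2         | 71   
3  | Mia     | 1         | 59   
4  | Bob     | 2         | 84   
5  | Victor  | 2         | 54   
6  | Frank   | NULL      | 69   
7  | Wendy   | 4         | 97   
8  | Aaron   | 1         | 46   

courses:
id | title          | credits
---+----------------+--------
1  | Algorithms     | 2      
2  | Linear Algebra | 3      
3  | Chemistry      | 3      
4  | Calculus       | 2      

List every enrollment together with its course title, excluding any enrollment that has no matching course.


INNER JOIN keeps only enrollments rows whose course_id matches an id in courses. Walk through each enrollment:
  - enrollment 1 (Fiona): course_id=3 -> matches Chemistry
  - enrollment 2 (Beth): course_id=2 -> matches Linear Algebra
  - enrollment 3 (Mia): course_id=1 -> matches Algorithms
  - enrollment 4 (Bob): course_id=2 -> matches Linear Algebra
  - enrollment 5 (Victor): course_id=2 -> matches Linear Algebra
  - enrollment 6 (Frank): course_id=NULL, no match -> dropped
  - enrollment 7 (Wendy): course_id=4 -> matches Calculus
  - enrollment 8 (Aaron): course_id=1 -> matches Algorithms
So 1 of 8 rows is dropped.

SQL:
SELECT a.student, b.title AS course
FROM enrollments a
INNER JOIN courses b ON a.course_id = b.id

Result:
student | course        
--------+---------------
Fiona   | Chemistry     
Beth    | Linear Algebra
Mia     | Algorithms    
Bob     | Linear Algebra
Victor  | Linear Algebra
Wendy   | Calculus      
Aaron   | Algorithms    


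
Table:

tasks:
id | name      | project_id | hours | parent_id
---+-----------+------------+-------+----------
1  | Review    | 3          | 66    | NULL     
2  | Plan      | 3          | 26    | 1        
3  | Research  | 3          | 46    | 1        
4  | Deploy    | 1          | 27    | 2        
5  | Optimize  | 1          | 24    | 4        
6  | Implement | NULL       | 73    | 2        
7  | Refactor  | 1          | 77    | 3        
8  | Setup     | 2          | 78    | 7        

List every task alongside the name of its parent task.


This is a self-join: tasks is joined to a second copy of itself, matching each row's parent_id to another row's id. Use LEFT JOIN so rows with parent_id=NULL are kept.
  - task 1 (Review): parent_id=NULL -> NULL
  - task 2 (Plan): parent_id=1 -> Review
  - task 3 (Research): parent_id=1 -> Review
  - task 4 (Deploy): parent_id=2 -> Plan
  - task 5 (Optimize): parent_id=4 -> Deploy
  - task 6 (Implement): parent_id=2 -> Plan
  - task 7 (Refactor): parent_id=3 -> Research
  - task 8 (Setup): parent_id=7 -> Refactor

SQL:
SELECT a.name AS item, b.name AS parent
FROM tasks a
LEFT JOIN tasks b ON a.parent_id = b.id

Result:
item      | parent  
----------+---------
Review    | NULL    
Plan      | Review  
Research  | Review  
Deploy    | Plan    
Optimize  | Deploy  
Implement | Plan    
Refactor  | Research
Setup     | Refactor


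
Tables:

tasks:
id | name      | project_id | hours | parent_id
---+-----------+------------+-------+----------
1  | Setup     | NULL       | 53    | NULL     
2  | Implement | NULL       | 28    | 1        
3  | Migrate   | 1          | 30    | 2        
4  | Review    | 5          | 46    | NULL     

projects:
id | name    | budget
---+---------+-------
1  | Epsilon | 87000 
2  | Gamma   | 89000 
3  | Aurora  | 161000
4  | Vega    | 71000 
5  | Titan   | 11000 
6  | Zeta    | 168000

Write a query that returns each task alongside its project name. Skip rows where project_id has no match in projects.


INNER JOIN keeps only tasks rows whose project_id matches an id in projects. Walk through each task:
  - task 1 (Setup): project_id=NULL, no match -> dropped
  - task 2 (Implement): project_id=NULL, no match -> dropped
  - task 3 (Migrate): project_id=1 -> matches Epsilon
  - task 4 (Review): project_id=5 -> matches Titan
So 2 of 4 rows are dropped.

SQL:
SELECT a.name, b.name AS project
FROM tasks a
INNER JOIN projects b ON a.project_id = b.id

Result:
name    | project
--------+--------
Migrate | Epsilon
Review  | Titan  


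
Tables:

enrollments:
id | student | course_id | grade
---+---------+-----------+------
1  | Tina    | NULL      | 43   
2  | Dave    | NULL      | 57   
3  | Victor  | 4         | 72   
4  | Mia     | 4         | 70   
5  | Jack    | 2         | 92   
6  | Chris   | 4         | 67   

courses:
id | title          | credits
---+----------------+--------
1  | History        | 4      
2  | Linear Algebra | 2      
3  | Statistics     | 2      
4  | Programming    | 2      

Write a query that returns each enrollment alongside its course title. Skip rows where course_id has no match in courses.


INNER JOIN keeps only enrollments rows whose course_id matches an id in courses. Walk through each enrollment:
  - enrollment 1 (Tina): course_id=NULL, no match -> dropped
  - enrollment 2 (Dave): course_id=NULL, no match -> dropped
  - enrollment 3 (Victor): course_id=4 -> matches Programming
  - enrollment 4 (Mia): course_id=4 -> matches Programming
  - enrollment 5 (Jack): course_id=2 -> matches Linear Algebra
  - enrollment 6 (Chris): course_id=4 -> matches Programming
So 2 of 6 rows are dropped.

SQL:
SELECT a.student, b.title AS course
FROM enrollments a
INNER JOIN courses b ON a.course_id = b.id

Result:
student | course        
--------+---------------
Victor  | Programming   
Mia     | Programming   
Jack    | Linear Algebra
Chris   | Programming   


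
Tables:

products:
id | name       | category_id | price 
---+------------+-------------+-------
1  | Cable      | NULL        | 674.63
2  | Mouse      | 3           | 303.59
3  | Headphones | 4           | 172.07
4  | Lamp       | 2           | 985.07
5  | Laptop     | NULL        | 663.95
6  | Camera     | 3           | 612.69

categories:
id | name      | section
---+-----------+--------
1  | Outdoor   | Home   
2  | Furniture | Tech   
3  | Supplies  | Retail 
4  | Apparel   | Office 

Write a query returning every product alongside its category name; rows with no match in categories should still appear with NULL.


LEFT JOIN keeps every row from products (the left table); where category_id has no match in categories, the category columns become NULL. Walk through each product:
  - product 1 (Cable): category_id=NULL, no match -> kept with NULL
  - product 2 (Mouse): category_id=3 -> matches Supplies
  - product 3 (Headphones): category_id=4 -> matches Apparel
  - product 4 (Lamp): category_id=2 -> matches Furniture
  - product 5 (Laptop): category_id=NULL, no match -> kept with NULL
  - product 6 (Camera): category_id=3 -> matches Supplies
All 6 rows appear; 2 have NULL category.

SQL:
SELECT a.name, b.name AS category
FROM products a
LEFT JOIN categories b ON a.category_id = b.id

Result:
name       | category 
-----------+----------
Cable      | NULL     
Mouse      | Supplies 
Headphones | Apparel  
Lamp       | Furniture
Laptop     | NULL     
Camera     | Supplies 


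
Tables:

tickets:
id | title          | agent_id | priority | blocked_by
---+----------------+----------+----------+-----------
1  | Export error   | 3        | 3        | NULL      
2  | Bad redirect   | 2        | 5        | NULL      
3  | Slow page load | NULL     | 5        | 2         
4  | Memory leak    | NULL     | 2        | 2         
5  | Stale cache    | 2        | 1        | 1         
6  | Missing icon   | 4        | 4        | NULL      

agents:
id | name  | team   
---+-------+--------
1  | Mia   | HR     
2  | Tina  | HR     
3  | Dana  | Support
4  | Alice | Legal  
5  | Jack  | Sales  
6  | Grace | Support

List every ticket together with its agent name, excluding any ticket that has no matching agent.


INNER JOIN keeps only tickets rows whose agent_id matches an id in agents. Walk through each ticket:
  - ticket 1 (Export error): agent_id=3 -> matches Dana
  - ticket 2 (Bad redirect): agent_id=2 -> matches Tina
  - ticket 3 (Slow page load): agent_id=NULL, no match -> dropped
  - ticket 4 (Memory leak): agent_id=NULL, no match -> dropped
  - ticket 5 (Stale cache): agent_id=2 -> matches Tina
  - ticket 6 (Missing icon): agent_id=4 -> matches Alice
So 2 of 6 rows are dropped.

SQL:
SELECT a.title, b.name AS agent
FROM tickets a
INNER JOIN agents b ON a.agent_id = b.id

Result:
title        | agent
-------------+------
Export error | Dana 
Bad redirect | Tina 
Stale cache  | Tina 
Missing icon | Alice


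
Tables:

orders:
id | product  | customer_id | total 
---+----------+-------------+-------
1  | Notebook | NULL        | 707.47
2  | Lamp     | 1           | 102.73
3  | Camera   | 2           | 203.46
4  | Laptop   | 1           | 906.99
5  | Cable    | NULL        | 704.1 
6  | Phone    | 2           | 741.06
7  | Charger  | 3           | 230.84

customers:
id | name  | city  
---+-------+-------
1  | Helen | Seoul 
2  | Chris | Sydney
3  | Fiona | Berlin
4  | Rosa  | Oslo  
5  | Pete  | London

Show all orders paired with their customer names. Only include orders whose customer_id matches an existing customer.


INNER JOIN keeps only orders rows whose customer_id matches an id in customers. Walk through each order:
  - order 1 (Notebook): customer_id=NULL, no match -> dropped
  - order 2 (Lamp): customer_id=1 -> matches Helen
  - order 3 (Camera): customer_id=2 -> matches Chris
  - order 4 (Laptop): customer_id=1 -> matches Helen
  - order 5 (Cable): customer_id=NULL, no match -> dropped
  - order 6 (Phone): customer_id=2 -> matches Chris
  - order 7 (Charger): customer_id=3 -> matches Fiona
So 2 of 7 rows are dropped.

SQL:
SELECT a.product, b.name AS customer
FROM orders a
INNER JOIN customers b ON a.customer_id = b.id

Result:
product | customer
--------+---------
Lamp    | Helen   
Camera  | Chris   
Laptop  | Helen   
Phone   | Chris   
Charger | Fiona   


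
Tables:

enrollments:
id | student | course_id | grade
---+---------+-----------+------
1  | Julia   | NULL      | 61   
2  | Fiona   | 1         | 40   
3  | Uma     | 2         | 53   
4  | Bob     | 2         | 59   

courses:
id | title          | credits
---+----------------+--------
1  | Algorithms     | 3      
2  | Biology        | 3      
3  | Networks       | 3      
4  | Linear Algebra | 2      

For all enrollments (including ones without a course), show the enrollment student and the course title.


LEFT JOIN keeps every row from enrollments (the left table); where course_id has no match in courses, the course columns become NULL. Walk through each enrollment:
  - enrollment 1 (Julia): course_id=NULL, no match -> kept with NULL
  - enrollment 2 (Fiona): course_id=1 -> matches Algorithms
  - enrollment 3 (Uma): course_id=2 -> matches Biology
  - enrollment 4 (Bob): course_id=2 -> matches Biology
All 4 rows appear; 1 has NULL course.

SQL:
SELECT a.student, b.title AS course
FROM enrollments a
LEFT JOIN courses b ON a.course_id = b.id

Result:
student | course    
--------+-----------
Julia   | NULL      
Fiona   | Algorithms
Uma     | Biology   
Bob     | Biology   


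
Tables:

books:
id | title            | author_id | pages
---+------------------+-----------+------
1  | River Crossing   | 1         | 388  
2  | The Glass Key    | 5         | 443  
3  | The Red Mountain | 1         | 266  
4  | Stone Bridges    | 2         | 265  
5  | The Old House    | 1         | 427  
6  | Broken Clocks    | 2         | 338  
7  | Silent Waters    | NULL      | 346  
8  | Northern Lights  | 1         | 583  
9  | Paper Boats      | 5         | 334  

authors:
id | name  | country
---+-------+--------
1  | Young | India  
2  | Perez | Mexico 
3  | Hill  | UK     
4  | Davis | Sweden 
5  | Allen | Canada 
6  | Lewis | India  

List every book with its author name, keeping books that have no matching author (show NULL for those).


LEFT JOIN keeps every row from books (the left table); where author_id has no match in authors, the author columns become NULL. Walk through each book:
  - book 1 (River Crossing): author_id=1 -> matches Young
  - book 2 (The Glass Key): author_id=5 -> matches Allen
  - book 3 (The Red Mountain): author_id=1 -> matches Young
  - book 4 (Stone Bridges): author_id=2 -> matches Perez
  - book 5 (The Old House): author_id=1 -> matches Young
  - book 6 (Broken Clocks): author_id=2 -> matches Perez
  - book 7 (Silent Waters): author_id=NULL, no match -> kept with NULL
  - book 8 (Northern Lights): author_id=1 -> matches Young
  - book 9 (Paper Boats): author_id=5 -> matches Allen
All 9 rows appear; 1 has NULL author.

SQL:
SELECT a.title, b.name AS author
FROM books a
LEFT JOIN authors b ON a.author_id = b.id

Result:
title            | author
-----------------+-------
River Crossing   | Young 
The Glass Key    | Allen 
The Red Mountain | Young 
Stone Bridges    | Perez 
The Old House    | Young 
Broken Clocks    | Perez 
Silent Waters    | NULL  
Northern Lights  | Young 
Paper Boats      | Allen 


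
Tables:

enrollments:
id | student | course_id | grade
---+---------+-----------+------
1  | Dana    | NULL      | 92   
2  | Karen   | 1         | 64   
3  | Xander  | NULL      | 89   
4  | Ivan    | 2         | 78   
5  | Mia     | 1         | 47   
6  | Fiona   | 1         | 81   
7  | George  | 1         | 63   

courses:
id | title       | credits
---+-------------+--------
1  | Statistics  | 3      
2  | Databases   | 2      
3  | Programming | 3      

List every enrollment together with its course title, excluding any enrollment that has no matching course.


INNER JOIN keeps only enrollments rows whose course_id matches an id in courses. Walk through each enrollment:
  - enrollment 1 (Dana): course_id=NULL, no match -> dropped
  - enrollment 2 (Karen): course_id=1 -> matches Statistics
  - enrollment 3 (Xander): course_id=NULL, no match -> dropped
  - enrollment 4 (Ivan): course_id=2 -> matches Databases
  - enrollment 5 (Mia): course_id=1 -> matches Statistics
  - enrollment 6 (Fiona): course_id=1 -> matches Statistics
  - enrollment 7 (George): course_id=1 -> matches Statistics
So 2 of 7 rows are dropped.

SQL:
SELECT a.student, b.title AS course
FROM enrollments a
INNER JOIN courses b ON a.course_id = b.id

Result:
student | course    
--------+-----------
Karen   | Statistics
Ivan    | Databases 
Mia     | Statistics
Fiona   | Statistics
George  | Statistics


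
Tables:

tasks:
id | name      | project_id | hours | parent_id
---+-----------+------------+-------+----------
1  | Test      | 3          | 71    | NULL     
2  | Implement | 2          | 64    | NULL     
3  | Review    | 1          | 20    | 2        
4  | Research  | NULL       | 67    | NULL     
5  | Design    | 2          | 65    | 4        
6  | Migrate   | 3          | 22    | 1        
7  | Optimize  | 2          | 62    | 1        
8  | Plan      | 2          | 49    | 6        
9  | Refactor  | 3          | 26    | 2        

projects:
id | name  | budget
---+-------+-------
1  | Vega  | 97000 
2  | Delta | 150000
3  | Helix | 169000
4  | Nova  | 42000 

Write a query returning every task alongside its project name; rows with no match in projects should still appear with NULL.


LEFT JOIN keeps every row from tasks (the left table); where project_id has no match in projects, the project columns become NULL. Walk through each task:
  - task 1 (Test): project_id=3 -> matches Helix
  - task 2 (Implement): project_id=2 -> matches Delta
  - task 3 (Review): project_id=1 -> matches Vega
  - task 4 (Research): project_id=NULL, no match -> kept with NULL
  - task 5 (Design): project_id=2 -> matches Delta
  - task 6 (Migrate): project_id=3 -> matches Helix
  - task 7 (Optimize): project_id=2 -> matches Delta
  - task 8 (Plan): project_id=2 -> matches Delta
  - task 9 (Refactor): project_id=3 -> matches Helix
All 9 rows appear; 1 has NULL project.

SQL:
SELECT a.name, b.name AS project
FROM tasks a
LEFT JOIN projects b ON a.project_id = b.id

Result:
name      | project
----------+--------
Test      | Helix  
Implement | Delta  
Review    | Vega   
Research  | NULL   
Design    | Delta  
Migrate   | Helix  
Optimize  | Delta  
Plan      | Delta  
Refactor  | Helix  


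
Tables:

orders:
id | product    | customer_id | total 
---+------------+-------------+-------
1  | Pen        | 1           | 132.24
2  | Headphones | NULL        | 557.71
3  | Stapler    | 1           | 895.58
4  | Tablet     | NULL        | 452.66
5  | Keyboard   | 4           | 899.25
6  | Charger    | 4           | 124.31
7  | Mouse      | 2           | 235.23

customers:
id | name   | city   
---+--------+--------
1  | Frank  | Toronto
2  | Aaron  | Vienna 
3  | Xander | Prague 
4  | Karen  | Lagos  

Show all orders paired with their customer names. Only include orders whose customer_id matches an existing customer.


INNER JOIN keeps only orders rows whose customer_id matches an id in customers. Walk through each order:
  - order 1 (Pen): customer_id=1 -> matches Frank
  - order 2 (Headphones): customer_id=NULL, no match -> dropped
  - order 3 (Stapler): customer_id=1 -> matches Frank
  - order 4 (Tablet): customer_id=NULL, no match -> dropped
  - order 5 (Keyboard): customer_id=4 -> matches Karen
  - order 6 (Charger): customer_id=4 -> matches Karen
  - order 7 (Mouse): customer_id=2 -> matches Aaron
So 2 of 7 rows are dropped.

SQL:
SELECT a.product, b.name AS customer
FROM orders a
INNER JOIN customers b ON a.customer_id = b.id

Result:
product  | customer
---------+---------
Pen      | Frank   
Stapler  | Frank   
Keyboard | Karen   
Charger  | Karen   
Mouse    | Aaron   


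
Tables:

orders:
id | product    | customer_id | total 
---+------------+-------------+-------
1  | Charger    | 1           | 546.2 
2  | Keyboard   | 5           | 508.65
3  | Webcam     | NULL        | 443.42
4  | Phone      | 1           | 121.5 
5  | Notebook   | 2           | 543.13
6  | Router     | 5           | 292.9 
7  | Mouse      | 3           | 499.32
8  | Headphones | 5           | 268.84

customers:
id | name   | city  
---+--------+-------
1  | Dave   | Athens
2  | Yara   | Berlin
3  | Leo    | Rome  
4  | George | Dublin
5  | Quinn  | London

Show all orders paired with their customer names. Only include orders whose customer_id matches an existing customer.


INNER JOIN keeps only orders rows whose customer_id matches an id in customers. Walk through each order:
  - order 1 (Charger): customer_id=1 -> matches Dave
  - order 2 (Keyboard): customer_id=5 -> matches Quinn
  - order 3 (Webcam): customer_id=NULL, no match -> dropped
  - order 4 (Phone): customer_id=1 -> matches Dave
  - order 5 (Notebook): customer_id=2 -> matches Yara
  - order 6 (Router): customer_id=5 -> matches Quinn
  - order 7 (Mouse): customer_id=3 -> matches Leo
  - order 8 (Headphones): customer_id=5 -> matches Quinn
So 1 of 8 rows is dropped.

SQL:
SELECT a.product, b.name AS customer
FROM orders a
INNER JOIN customers b ON a.customer_id = b.id

Result:
product    | customer
-----------+---------
Charger    | Dave    
Keyboard   | Quinn   
Phone      | Dave    
Notebook   | Yara    
Router     | Quinn   
Mouse      | Leo     
Headphones | Quinn   


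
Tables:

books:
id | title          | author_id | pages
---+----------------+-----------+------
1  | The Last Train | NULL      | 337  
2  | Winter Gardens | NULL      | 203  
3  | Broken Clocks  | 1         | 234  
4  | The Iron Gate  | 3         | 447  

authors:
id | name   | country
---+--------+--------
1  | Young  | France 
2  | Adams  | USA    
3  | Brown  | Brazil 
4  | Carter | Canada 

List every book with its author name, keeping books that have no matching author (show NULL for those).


LEFT JOIN keeps every row from books (the left table); where author_id has no match in authors, the author columns become NULL. Walk through each book:
  - book 1 (The Last Train): author_id=NULL, no match -> kept with NULL
  - book 2 (Winter Gardens): author_id=NULL, no match -> kept with NULL
  - book 3 (Broken Clocks): author_id=1 -> matches Young
  - book 4 (The Iron Gate): author_id=3 -> matches Brown
All 4 rows appear; 2 have NULL author.

SQL:
SELECT a.title, b.name AS author
FROM books a
LEFT JOIN authors b ON a.author_id = b.id

Result:
title          | author
---------------+-------
The Last Train | NULL  
Winter Gardens | NULL  
Broken Clocks  | Young 
The Iron Gate  | Brown 


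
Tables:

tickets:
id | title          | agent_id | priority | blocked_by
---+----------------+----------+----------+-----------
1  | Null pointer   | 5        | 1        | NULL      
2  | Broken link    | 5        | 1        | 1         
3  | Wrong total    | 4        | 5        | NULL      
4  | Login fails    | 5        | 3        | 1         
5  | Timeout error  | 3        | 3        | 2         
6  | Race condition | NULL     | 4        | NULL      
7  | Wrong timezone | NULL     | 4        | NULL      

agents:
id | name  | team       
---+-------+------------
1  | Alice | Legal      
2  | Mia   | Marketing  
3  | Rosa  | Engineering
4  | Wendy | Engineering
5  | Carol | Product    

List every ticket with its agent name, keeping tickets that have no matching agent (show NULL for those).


LEFT JOIN keeps every row from tickets (the left table); where agent_id has no match in agents, the agent columns become NULL. Walk through each ticket:
  - ticket 1 (Null pointer): agent_id=5 -> matches Carol
  - ticket 2 (Broken link): agent_id=5 -> matches Carol
  - ticket 3 (Wrong total): agent_id=4 -> matches Wendy
  - ticket 4 (Login fails): agent_id=5 -> matches Carol
  - ticket 5 (Timeout error): agent_id=3 -> matches Rosa
  - ticket 6 (Race condition): agent_id=NULL, no match -> kept with NULL
  - ticket 7 (Wrong timezone): agent_id=NULL, no match -> kept with NULL
All 7 rows appear; 2 have NULL agent.

SQL:
SELECT a.title, b.name AS agent
FROM tickets a
LEFT JOIN agents b ON a.agent_id = b.id

Result:
title          | agent
---------------+------
Null pointer   | Carol
Broken link    | Carol
Wrong total    | Wendy
Login fails    | Carol
Timeout error  | Rosa 
Race condition | NULL 
Wrong timezone | NULL 


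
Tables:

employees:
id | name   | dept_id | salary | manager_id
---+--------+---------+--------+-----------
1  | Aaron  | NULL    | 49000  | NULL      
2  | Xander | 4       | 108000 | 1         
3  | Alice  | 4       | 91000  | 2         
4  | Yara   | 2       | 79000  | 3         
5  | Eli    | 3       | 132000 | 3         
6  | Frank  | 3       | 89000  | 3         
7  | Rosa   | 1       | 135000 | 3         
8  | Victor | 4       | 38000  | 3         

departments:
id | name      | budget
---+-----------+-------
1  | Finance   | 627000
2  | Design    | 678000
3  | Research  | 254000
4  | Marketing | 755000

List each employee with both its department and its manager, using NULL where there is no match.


Two LEFT JOINs from the same base table employees: one to departments via dept_id, one to employees itself via manager_id. Both are LEFT so every employee is preserved.
Match against departments:
  - employee 1 (Aaron): dept_id=NULL, no match -> kept with NULL
  - employee 2 (Xander): dept_id=4 -> matches Marketing
  - employee 3 (Alice): dept_id=4 -> matches Marketing
  - employee 4 (Yara): dept_id=2 -> matches Design
  - employee 5 (Eli): dept_id=3 -> matches Research
  - employee 6 (Frank): dept_id=3 -> matches Research
  - employee 7 (Rosa): dept_id=1 -> matches Finance
  - employee 8 (Victor): dept_id=4 -> matches Marketing
Match against employees (self):
  - employee 1 (Aaron): manager_id=NULL -> NULL
  - employee 2 (Xander): manager_id=1 -> Aaron
  - employee 3 (Alice): manager_id=2 -> Xander
  - employee 4 (Yara): manager_id=3 -> Alice
  - employee 5 (Eli): manager_id=3 -> Alice
  - employee 6 (Frank): manager_id=3 -> Alice
  - employee 7 (Rosa): manager_id=3 -> Alice
  - employee 8 (Victor): manager_id=3 -> Alice

SQL:
SELECT a.name, b.name AS department, c.name AS manager
FROM employees a
LEFT JOIN departments b ON a.dept_id = b.id
LEFT JOIN employees c ON a.manager_id = c.id

Result:
name   | department | manager
-------+------------+--------
Aaron  | NULL       | NULL   
Xander | Marketing  | Aaron  
Alice  | Marketing  | Xander 
Yara   | Design     | Alice  
Eli    | Research   | Alice  
Frank  | Research   | Alice  
Rosa   | Finance    | Alice  
Victor | Marketing  | Alice  


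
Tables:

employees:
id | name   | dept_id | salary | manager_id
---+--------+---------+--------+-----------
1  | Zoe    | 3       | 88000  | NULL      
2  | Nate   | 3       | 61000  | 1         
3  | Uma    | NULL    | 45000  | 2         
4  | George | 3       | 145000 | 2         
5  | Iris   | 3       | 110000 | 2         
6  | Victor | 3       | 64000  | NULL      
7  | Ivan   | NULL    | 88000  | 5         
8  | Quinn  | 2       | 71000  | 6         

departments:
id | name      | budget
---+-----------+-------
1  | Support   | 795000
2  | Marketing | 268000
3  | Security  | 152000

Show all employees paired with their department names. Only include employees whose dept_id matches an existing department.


INNER JOIN keeps only employees rows whose dept_id matches an id in departments. Walk through each employee:
  - employee 1 (Zoe): dept_id=3 -> matches Security
  - employee 2 (Nate): dept_id=3 -> matches Security
  - employee 3 (Uma): dept_id=NULL, no match -> dropped
  - employee 4 (George): dept_id=3 -> matches Security
  - employee 5 (Iris): dept_id=3 -> matches Security
  - employee 6 (Victor): dept_id=3 -> matches Security
  - employee 7 (Ivan): dept_id=NULL, no match -> dropped
  - employee 8 (Quinn): dept_id=2 -> matches Marketing
So 2 of 8 rows are dropped.

SQL:
SELECT a.name, b.name AS department
FROM employees a
INNER JOIN departments b ON a.dept_id = b.id

Result:
name   | department
-------+-----------
Zoe    | Security  
Nate   | Security  
George | Security  
Iris   | Security  
Victor | Security  
Quinn  | Marketing 


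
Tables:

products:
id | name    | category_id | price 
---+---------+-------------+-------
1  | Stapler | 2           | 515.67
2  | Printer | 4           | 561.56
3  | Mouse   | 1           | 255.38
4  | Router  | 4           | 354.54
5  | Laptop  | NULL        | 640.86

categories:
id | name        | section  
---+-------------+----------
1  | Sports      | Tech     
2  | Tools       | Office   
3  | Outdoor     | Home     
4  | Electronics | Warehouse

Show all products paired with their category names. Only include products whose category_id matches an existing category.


INNER JOIN keeps only products rows whose category_id matches an id in categories. Walk through each product:
  - product 1 (Stapler): category_id=2 -> matches Tools
  - product 2 (Printer): category_id=4 -> matches Electronics
  - product 3 (Mouse): category_id=1 -> matches Sports
  - product 4 (Router): category_id=4 -> matches Electronics
  - product 5 (Laptop): category_id=NULL, no match -> dropped
So 1 of 5 rows is dropped.

SQL:
SELECT a.name, b.name AS category
FROM products a
INNER JOIN categories b ON a.category_id = b.id

Result:
name    | category   
--------+------------
Stapler | Tools      
Printer | Electronics
Mouse   | Sports     
Router  | Electronics


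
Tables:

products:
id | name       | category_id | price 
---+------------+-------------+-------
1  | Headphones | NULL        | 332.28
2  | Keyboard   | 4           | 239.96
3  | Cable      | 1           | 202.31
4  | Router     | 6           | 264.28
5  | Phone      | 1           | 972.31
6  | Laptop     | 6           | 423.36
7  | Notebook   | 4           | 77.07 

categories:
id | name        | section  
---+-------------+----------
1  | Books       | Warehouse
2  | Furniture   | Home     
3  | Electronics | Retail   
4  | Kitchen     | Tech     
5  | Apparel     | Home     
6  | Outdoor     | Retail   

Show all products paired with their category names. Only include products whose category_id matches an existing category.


INNER JOIN keeps only products rows whose category_id matches an id in categories. Walk through each product:
  - product 1 (Headphones): category_id=NULL, no match -> dropped
  - product 2 (Keyboard): category_id=4 -> matches Kitchen
  - product 3 (Cable): category_id=1 -> matches Books
  - product 4 (Router): category_id=6 -> matches Outdoor
  - product 5 (Phone): category_id=1 -> matches Books
  - product 6 (Laptop): category_id=6 -> matches Outdoor
  - product 7 (Notebook): category_id=4 -> matches Kitchen
So 1 of 7 rows is dropped.

SQL:
SELECT a.name, b.name AS category
FROM products a
INNER JOIN categories b ON a.category_id = b.id

Result:
name     | category
---------+---------
Keyboard | Kitchen 
Cable    | Books   
Router   | Outdoor 
Phone    | Books   
Laptop   | Outdoor 
Notebook | Kitchen 
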